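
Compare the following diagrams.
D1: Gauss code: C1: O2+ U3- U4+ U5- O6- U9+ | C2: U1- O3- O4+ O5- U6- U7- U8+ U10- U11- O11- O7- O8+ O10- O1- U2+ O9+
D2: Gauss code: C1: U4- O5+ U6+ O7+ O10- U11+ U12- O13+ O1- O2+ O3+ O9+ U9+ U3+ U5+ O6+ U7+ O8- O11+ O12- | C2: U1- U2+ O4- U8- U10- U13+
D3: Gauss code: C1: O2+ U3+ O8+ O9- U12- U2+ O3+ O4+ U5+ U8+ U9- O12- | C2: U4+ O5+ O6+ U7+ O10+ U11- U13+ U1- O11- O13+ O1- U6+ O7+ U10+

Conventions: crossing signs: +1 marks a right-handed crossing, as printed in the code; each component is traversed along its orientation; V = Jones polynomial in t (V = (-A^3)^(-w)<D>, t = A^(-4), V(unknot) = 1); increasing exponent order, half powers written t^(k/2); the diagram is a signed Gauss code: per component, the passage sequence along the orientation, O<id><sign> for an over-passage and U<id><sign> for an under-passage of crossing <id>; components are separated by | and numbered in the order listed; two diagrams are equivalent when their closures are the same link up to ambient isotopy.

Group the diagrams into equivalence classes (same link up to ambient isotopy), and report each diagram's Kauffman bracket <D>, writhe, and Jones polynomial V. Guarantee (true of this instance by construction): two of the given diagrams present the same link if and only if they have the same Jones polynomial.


grouping into links: {D1} | {D2} | {D3}
V(D1) = t^(-7/2) - 2t^(-5/2) + t^(-3/2) - 2t^(-1/2) + t^(1/2) - t^(3/2)  (w -3, c 11, <D> = A^-15 - A^-11 + 2A^-7 - A^-3 + 2A - A^5)
D2 (bracket -A^-5 + A^-1 - A^3 + 2A^7 + A^15; 13 crossings at w = +3): V = -t^(-3/2) - 2t^(1/2) + t^(3/2) - t^(5/2) + t^(7/2)
D3 (bracket -A^-11 + A^-7 - A^-3 + 2A + A^9; 13 crossings at w = +5): V = -t^(3/2) - 2t^(7/2) + t^(9/2) - t^(11/2) + t^(13/2)
why: 3 classes among 3 diagrams; unequal V(t) rules out equality


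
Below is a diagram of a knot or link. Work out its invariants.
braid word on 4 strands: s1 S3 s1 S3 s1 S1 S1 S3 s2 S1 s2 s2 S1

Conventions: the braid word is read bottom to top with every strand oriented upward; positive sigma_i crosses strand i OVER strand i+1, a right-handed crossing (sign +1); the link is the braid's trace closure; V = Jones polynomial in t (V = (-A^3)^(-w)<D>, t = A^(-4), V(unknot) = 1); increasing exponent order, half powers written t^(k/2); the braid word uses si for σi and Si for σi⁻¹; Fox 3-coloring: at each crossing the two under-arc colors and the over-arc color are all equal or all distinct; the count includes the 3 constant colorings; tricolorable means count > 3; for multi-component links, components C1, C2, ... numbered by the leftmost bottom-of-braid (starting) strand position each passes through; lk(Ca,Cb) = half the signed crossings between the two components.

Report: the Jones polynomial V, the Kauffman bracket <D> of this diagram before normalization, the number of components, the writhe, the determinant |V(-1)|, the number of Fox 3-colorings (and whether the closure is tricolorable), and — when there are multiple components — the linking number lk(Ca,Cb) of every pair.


Jones polynomial: V(t) = -t^-3 + t^-2 - t^-1 + 3 - t + t^2 - t^3
<D> = A^-15 - A^-11 + A^-7 - 3A^-3 + A - A^5 + A^9; writhe -1
components 1, writhe -1 (13 crossings)
3-colorings: 27 of 3^13, det 9 — tricolorable
note: w = -1 (over 13 crossings) is diagram-only; (-A^3)^(1) removes it from V


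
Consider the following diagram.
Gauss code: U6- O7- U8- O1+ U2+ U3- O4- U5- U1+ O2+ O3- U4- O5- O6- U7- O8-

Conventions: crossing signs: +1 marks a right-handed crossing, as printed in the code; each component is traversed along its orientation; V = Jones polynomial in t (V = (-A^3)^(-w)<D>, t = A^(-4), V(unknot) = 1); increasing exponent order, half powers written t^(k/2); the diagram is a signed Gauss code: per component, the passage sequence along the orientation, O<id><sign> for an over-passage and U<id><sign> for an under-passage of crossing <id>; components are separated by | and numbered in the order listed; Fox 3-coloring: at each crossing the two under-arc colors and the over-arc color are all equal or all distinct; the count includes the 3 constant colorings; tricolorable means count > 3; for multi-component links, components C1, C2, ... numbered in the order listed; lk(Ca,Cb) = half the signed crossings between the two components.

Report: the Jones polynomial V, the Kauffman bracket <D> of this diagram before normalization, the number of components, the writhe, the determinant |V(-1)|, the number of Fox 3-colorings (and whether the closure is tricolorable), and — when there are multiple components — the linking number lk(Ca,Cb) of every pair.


Jones polynomial: V(t) = -t^-4 + t^-3 + t^-1
<D> = A^-8 + 1 - A^4; writhe -4
components 1, writhe -4 (8 crossings)
3-colorings: 9 of 3^8, det 3 — tricolorable
note: w = -4 (over 8 crossings) is diagram-only; (-A^3)^(4) removes it from V


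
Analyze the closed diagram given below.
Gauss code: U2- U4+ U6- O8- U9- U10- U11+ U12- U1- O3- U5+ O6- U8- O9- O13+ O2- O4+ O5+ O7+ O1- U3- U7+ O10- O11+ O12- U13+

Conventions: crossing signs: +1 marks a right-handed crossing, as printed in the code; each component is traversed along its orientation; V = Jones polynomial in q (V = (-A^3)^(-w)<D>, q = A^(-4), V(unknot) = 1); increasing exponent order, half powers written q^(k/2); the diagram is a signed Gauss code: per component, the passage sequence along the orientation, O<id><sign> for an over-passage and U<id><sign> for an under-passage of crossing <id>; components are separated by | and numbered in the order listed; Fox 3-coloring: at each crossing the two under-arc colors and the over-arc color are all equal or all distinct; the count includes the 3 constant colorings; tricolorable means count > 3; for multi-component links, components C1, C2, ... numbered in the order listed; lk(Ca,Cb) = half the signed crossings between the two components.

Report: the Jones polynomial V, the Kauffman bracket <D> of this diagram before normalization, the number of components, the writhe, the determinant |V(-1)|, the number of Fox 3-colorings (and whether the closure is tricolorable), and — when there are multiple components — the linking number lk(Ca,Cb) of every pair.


Jones polynomial: V(q) = -q^-6 + q^-5 - q^-4 + 2q^-3 - q^-2 + q^-1
<D> = -A^-5 + A^-1 - 2A^3 + A^7 - A^11 + A^15; writhe -3
components 1, writhe -3 (13 crossings)
3-colorings: 3 of 3^13, det 7 — not tricolorable
note: w = -3 (over 13 crossings) is diagram-only; (-A^3)^(3) removes it from V


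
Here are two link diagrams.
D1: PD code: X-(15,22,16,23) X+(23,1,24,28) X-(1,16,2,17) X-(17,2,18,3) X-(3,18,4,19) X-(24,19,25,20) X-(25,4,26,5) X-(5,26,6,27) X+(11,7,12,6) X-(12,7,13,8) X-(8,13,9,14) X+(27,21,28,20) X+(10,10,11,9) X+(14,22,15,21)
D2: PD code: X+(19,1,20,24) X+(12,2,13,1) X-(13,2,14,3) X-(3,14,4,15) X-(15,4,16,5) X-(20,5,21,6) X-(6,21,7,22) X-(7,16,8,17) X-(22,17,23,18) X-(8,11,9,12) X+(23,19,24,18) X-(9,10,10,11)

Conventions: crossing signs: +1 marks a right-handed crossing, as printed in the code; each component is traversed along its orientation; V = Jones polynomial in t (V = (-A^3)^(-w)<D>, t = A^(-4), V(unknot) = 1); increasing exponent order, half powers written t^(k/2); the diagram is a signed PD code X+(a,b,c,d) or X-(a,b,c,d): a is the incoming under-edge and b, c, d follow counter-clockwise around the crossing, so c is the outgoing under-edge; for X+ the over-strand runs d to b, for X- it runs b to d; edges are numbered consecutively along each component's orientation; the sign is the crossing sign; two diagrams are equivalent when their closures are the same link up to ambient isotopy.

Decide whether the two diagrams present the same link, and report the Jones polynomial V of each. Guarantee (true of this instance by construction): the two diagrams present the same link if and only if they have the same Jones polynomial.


equivalent: yes
V(D1) = -t^-6 + t^-5 - t^-4 + 2t^-3 - t^-2 + t^-1  (w -4, c 14, <D> = A^-8 - A^-4 + 2 - A^4 + A^8 - A^12)
D2 (bracket A^-14 - A^-10 + 2A^-6 - A^-2 + A^2 - A^6; 12 crossings at w = -6): V = -t^-6 + t^-5 - t^-4 + 2t^-3 - t^-2 + t^-1
why: all 2 diagrams share one V(t), hence one class


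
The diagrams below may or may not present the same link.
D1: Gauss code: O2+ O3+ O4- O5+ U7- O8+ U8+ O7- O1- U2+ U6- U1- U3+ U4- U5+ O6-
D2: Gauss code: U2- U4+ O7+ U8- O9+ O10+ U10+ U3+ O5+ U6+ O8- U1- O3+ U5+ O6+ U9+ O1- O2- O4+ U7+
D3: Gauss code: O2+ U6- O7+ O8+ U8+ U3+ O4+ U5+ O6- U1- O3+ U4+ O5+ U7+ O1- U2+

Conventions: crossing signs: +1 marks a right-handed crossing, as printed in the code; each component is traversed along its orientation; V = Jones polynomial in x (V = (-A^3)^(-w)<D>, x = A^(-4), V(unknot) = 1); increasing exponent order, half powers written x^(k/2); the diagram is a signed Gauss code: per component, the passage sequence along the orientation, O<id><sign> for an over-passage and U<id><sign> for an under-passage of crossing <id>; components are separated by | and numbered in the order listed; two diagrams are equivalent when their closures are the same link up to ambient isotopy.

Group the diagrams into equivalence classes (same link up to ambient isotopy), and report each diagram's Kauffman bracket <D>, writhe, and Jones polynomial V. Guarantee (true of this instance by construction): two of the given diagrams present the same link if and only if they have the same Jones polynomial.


equivalence classes: {D1} | {D2, D3}
D1 (bracket 1; 8 crossings at w = 0): V = 1
D2 (bracket A^-8 - 2A^-4 + 2 - 2A^4 + 2A^8 - A^12 + A^16; 10 crossings at w = +4): V = x^-1 - 1 + 2x - 2x^2 + 2x^3 - 2x^4 + x^5
V(D3) = x^-1 - 1 + 2x - 2x^2 + 2x^3 - 2x^4 + x^5  [8 crossings, <D> = A^-8 - 2A^-4 + 2 - 2A^4 + 2A^8 - A^12 + A^16, w = +4]
key observation: 2 classes among 3 diagrams; unequal V(x) rules out equality


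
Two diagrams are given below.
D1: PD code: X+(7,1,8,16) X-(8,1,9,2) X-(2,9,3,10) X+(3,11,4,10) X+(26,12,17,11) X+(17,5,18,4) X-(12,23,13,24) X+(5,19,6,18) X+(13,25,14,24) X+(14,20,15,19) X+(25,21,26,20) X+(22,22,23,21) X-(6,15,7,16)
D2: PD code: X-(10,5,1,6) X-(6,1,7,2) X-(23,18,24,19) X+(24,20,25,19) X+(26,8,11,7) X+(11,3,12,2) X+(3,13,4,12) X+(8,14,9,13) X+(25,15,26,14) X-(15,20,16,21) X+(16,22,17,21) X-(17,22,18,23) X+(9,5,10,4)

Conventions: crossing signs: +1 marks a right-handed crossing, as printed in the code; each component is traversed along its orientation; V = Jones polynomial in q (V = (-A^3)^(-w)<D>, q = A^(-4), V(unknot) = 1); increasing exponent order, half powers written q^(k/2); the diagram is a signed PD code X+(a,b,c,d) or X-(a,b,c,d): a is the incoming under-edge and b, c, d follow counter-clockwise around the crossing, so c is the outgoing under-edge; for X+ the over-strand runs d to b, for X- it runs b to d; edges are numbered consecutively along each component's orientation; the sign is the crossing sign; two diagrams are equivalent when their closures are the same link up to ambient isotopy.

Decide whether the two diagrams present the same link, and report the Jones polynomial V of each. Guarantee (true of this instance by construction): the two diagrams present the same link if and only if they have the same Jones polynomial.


same link: yes
V(D1) = -q^(1/2) + q^(3/2) - q^(5/2) - q^(9/2)  [13 crossings, <D> = A^-3 + A^5 - A^9 + A^13, w = +5]
V(D2) = -q^(1/2) + q^(3/2) - q^(5/2) - q^(9/2)  [13 crossings, <D> = A^-9 + A^-1 - A^3 + A^7, w = +3]
insight: from 13 to 13 crossings by R-moves: one link, two diagrams


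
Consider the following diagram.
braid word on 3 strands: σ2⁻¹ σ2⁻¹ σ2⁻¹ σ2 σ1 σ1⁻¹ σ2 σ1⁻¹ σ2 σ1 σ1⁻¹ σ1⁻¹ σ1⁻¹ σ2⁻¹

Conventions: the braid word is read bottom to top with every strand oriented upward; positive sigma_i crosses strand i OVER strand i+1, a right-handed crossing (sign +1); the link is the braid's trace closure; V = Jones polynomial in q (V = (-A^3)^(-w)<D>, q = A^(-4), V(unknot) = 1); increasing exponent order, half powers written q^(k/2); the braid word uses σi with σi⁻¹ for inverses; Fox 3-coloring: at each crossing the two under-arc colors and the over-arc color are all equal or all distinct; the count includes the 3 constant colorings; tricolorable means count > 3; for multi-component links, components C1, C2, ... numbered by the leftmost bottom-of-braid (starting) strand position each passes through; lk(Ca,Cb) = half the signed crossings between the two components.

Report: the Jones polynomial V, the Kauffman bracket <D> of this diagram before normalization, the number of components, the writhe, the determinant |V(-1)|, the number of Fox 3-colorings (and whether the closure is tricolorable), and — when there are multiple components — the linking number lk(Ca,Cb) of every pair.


Jones polynomial: V(q) = -q^-6 + q^-5 - q^-4 + 2q^-3 - q^-2 + q^-1
<D> = A^-8 - A^-4 + 2 - A^4 + A^8 - A^12; writhe -4
components 1, writhe -4 (14 crossings)
3-colorings: 3 of 3^14, det 7 — not tricolorable
note: |V(-1)| = 7: so not tricolorable, since 3 does not divide 7


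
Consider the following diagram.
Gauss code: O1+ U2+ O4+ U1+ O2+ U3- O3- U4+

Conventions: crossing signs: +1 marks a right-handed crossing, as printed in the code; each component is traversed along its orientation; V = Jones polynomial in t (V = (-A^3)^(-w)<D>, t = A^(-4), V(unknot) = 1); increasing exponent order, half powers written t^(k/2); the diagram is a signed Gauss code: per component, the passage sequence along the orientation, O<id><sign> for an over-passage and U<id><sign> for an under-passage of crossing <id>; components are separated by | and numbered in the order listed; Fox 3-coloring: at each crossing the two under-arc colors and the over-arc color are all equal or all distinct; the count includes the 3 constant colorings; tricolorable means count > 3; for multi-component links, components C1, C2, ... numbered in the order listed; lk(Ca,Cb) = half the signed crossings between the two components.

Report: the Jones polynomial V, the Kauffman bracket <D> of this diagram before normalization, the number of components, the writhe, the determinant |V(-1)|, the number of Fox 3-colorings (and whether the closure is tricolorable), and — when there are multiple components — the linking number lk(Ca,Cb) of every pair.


V = t + t^3 - t^4
<D> = -A^-10 + A^-6 + A^2 (w = +2)
1 component over 4 crossings, w = +2
9 Fox colorings among 3^4, |V(-1)| = 3: tricolorable
why: w = +2 shifts under R1 moves; the (-A^3)^(-2) factor cancels that in V


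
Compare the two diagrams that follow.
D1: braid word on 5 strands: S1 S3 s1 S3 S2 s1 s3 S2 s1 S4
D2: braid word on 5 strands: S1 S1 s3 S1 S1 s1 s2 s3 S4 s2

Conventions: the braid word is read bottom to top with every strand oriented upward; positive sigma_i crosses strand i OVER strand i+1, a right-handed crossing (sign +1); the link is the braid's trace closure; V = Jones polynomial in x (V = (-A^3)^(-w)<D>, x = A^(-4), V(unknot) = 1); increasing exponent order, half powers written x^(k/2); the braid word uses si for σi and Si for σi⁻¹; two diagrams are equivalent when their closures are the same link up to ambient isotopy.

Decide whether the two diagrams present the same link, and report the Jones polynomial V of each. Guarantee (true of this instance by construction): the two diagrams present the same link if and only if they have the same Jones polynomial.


equivalent: no
D1 (bracket A^-14 - A^-10 + 2A^-6 - 2A^-2 + A^2 - A^6 + A^10; 10 crossings at w = -2): V = x^-4 - x^-3 + x^-2 - 2x^-1 + 2 - x + x^2
V(D2) = -x^-3 + x^-2 - x^-1 + 3 - x + x^2 - x^3  [10 crossings, <D> = -A^-12 + A^-8 - A^-4 + 3 - A^4 + A^8 - A^12, w = 0]
observation: 2 values of V(x) split the 2 diagrams


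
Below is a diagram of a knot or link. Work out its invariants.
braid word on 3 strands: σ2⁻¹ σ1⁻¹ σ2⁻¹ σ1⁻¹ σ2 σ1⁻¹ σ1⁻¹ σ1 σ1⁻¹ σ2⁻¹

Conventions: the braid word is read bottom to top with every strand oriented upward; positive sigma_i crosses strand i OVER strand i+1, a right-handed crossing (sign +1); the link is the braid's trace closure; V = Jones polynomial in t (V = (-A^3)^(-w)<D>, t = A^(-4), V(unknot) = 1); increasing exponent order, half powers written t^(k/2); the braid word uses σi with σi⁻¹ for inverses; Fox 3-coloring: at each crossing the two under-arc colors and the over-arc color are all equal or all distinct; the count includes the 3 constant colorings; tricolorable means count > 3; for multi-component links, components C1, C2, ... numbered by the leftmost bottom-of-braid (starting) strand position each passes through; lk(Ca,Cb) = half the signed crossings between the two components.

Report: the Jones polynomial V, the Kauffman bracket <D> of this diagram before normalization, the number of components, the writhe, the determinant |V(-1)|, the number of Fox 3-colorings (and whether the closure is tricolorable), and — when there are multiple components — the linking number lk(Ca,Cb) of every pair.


Jones polynomial: V(t) = t^-8 - 2t^-7 + t^-6 - 2t^-5 + 2t^-4 + t^-2
<D> = A^-10 + 2A^-2 - 2A^2 + A^6 - 2A^10 + A^14; writhe -6
components 1, writhe -6 (10 crossings)
3-colorings: 27 of 3^10, det 9 — tricolorable
note: inverse pairs cancel, leaving σ2⁻¹ σ1⁻¹ σ2⁻¹ σ1⁻¹ σ2 σ1⁻¹ σ1⁻¹ σ2⁻¹


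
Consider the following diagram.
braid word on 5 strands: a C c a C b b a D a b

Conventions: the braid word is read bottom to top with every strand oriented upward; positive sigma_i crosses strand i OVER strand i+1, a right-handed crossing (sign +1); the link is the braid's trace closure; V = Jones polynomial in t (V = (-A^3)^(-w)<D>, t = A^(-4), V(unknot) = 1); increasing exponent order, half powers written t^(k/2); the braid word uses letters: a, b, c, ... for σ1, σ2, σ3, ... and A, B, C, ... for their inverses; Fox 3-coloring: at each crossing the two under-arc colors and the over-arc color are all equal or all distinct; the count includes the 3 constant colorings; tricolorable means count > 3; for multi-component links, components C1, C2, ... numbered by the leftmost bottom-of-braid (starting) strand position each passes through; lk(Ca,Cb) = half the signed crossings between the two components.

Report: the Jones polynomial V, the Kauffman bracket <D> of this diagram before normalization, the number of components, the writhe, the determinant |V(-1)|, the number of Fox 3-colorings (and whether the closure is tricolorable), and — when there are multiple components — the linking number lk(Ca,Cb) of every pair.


V(t) = -t^(5/2) - t^(9/2) - t^(13/2) + t^(15/2)
bracket: -A^-15 + A^-11 + A^-3 + A^5, w = +5
2 components, writhe +5, over 11 crossings
lk(C1,C2) = +2
det 4, colorings 3 of 3^11 — not tricolorable
observation: summing lk over 1 pair gives +2


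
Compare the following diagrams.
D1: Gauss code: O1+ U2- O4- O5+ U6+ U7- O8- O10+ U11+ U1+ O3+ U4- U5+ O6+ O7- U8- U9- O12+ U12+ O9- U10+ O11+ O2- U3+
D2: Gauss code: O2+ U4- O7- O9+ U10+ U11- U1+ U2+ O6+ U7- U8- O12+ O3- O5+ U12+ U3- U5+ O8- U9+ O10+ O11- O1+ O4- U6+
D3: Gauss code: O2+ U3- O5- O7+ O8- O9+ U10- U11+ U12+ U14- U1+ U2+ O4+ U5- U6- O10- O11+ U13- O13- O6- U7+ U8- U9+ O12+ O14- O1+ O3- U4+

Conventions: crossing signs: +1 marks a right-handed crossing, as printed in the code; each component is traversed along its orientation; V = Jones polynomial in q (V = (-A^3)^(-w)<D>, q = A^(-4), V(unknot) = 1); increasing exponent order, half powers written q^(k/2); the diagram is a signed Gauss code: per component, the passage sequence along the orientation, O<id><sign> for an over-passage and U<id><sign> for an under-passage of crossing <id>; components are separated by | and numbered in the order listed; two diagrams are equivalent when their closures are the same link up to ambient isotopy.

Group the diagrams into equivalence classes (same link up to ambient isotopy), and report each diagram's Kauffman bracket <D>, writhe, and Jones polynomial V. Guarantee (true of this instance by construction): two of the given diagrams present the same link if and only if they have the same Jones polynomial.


classes: {D1, D2, D3}
V(D1) = 1  [12 crossings, <D> = A^6, w = +2]
V(D2) = 1  [12 crossings, <D> = A^6, w = +2]
V(D3) = 1  (w 0, c 14, <D> = 1)
insight: all 3 diagrams share one V(q), hence one class


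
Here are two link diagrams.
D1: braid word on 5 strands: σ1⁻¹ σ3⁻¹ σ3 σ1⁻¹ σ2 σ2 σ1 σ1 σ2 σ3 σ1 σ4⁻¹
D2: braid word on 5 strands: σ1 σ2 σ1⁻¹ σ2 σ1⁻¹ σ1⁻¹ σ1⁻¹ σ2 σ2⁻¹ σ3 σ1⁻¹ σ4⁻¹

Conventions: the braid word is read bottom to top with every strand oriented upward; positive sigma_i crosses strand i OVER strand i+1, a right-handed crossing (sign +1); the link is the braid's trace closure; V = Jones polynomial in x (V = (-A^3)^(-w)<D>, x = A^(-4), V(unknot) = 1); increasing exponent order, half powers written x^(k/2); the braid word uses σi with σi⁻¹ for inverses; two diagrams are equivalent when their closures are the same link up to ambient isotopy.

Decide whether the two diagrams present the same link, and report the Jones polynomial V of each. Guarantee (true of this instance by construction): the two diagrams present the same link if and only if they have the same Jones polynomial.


same link: no
V(D1) = x - x^2 + 2x^3 - x^4 + x^5 - x^6  [12 crossings, <D> = -A^-12 + A^-8 - A^-4 + 2 - A^4 + A^8, w = +4]
D2 (bracket A^-10 - A^-6 + 2A^-2 - 2A^2 + 2A^6 - 2A^10 + A^14; 12 crossings at w = -2): V = x^-5 - 2x^-4 + 2x^-3 - 2x^-2 + 2x^-1 - 1 + x
note: V(x) takes 2 values over 2 diagrams, fixing the grouping


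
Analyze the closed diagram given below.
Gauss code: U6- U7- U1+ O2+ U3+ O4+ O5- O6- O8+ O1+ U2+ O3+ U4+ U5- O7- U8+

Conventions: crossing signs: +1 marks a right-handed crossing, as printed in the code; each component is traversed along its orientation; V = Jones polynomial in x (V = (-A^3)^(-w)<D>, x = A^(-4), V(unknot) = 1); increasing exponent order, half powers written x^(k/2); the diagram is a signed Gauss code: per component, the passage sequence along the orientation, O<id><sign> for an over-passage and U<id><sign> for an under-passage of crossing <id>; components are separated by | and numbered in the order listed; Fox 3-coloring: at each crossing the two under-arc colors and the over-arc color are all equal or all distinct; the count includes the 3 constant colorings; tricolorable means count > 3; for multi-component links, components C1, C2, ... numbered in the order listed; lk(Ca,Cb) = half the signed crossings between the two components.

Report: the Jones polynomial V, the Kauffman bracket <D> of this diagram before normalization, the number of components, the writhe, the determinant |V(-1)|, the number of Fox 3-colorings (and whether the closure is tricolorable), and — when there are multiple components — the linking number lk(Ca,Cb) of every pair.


V = x + x^3 - x^4
<D> = -A^-10 + A^-6 + A^2 (w = +2)
1 component over 8 crossings, w = +2
9 Fox colorings among 3^8, |V(-1)| = 3: tricolorable
why: w = +2 shifts under R1 moves; the (-A^3)^(-2) factor cancels that in V


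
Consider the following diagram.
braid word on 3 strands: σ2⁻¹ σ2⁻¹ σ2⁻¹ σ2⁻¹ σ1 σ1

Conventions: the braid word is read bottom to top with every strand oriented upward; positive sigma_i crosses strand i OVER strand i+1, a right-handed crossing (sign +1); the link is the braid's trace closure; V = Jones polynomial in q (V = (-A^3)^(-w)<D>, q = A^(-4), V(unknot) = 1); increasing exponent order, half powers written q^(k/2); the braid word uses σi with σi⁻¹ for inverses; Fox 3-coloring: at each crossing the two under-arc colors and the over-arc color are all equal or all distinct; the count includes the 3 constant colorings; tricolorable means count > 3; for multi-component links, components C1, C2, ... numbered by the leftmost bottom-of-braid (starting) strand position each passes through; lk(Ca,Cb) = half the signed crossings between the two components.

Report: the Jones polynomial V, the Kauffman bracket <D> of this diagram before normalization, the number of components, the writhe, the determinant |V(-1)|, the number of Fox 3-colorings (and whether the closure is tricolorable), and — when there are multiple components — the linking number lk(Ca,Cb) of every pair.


V(q) = q^-5 - q^-4 + 2q^-3 - q^-2 + 2q^-1 + q
bracket: A^-10 + 2A^-2 - A^2 + 2A^6 - A^10 + A^14, w = -2
3 components, writhe -2, over 6 crossings
lk(C1,C2) = +1
linking number lk(C1,C3) = 0
lk(C2,C3): -2
det 8, colorings 3 of 3^6 — not tricolorable
observation: w = -2 shifts under R1 moves; the (-A^3)^(2) factor cancels that in V


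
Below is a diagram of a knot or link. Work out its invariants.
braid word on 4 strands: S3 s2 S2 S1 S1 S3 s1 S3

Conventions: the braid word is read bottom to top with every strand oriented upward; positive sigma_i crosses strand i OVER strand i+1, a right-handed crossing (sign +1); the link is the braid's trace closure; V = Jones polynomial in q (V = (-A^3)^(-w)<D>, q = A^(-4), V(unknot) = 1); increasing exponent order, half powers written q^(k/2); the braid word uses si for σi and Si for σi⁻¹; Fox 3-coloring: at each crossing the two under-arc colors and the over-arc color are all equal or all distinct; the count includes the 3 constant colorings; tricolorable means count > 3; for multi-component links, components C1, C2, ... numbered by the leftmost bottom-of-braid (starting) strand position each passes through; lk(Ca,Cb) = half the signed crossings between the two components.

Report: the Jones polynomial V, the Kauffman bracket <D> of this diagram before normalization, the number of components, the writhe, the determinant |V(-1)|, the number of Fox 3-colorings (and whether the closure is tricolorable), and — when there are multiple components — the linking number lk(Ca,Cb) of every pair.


V(q) = q^(-9/2) - q^(-5/2) - q^(-3/2) - q^(-1/2)
bracket: -A^-10 - A^-6 - A^-2 + A^6, w = -4
2 components, writhe -4, over 8 crossings
lk(C1,C2) = 0
det 0, colorings 27 of 3^8 — tricolorable
observation: |V(-1)| = 0: so tricolorable, since 3 divides 0


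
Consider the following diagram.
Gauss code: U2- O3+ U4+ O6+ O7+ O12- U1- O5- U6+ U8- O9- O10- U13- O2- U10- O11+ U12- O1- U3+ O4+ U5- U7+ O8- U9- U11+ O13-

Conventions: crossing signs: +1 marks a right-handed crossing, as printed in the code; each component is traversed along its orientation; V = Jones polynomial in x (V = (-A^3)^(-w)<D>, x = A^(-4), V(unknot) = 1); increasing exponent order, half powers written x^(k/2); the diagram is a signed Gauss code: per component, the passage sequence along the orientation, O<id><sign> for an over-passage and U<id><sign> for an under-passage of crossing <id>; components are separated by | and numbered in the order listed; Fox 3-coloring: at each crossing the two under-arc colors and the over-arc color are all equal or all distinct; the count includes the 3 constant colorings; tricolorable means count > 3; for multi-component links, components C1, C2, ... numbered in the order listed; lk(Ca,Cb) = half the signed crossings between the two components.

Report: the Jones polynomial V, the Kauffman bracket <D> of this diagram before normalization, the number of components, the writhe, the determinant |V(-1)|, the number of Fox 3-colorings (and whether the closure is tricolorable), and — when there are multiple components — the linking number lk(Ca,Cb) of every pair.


V(x) = -x^-8 + 3x^-7 - 6x^-6 + 9x^-5 - 12x^-4 + 13x^-3 - 11x^-2 + 10x^-1 - 6 + 3x - x^2
bracket: A^-17 - 3A^-13 + 6A^-9 - 10A^-5 + 11A^-1 - 13A^3 + 12A^7 - 9A^11 + 6A^15 - 3A^19 + A^23, w = -3
1 component, writhe -3, over 13 crossings
det 75, colorings 9 of 3^13 — tricolorable
observation: V spans 10 powers of x: at least 10 crossings in any diagram


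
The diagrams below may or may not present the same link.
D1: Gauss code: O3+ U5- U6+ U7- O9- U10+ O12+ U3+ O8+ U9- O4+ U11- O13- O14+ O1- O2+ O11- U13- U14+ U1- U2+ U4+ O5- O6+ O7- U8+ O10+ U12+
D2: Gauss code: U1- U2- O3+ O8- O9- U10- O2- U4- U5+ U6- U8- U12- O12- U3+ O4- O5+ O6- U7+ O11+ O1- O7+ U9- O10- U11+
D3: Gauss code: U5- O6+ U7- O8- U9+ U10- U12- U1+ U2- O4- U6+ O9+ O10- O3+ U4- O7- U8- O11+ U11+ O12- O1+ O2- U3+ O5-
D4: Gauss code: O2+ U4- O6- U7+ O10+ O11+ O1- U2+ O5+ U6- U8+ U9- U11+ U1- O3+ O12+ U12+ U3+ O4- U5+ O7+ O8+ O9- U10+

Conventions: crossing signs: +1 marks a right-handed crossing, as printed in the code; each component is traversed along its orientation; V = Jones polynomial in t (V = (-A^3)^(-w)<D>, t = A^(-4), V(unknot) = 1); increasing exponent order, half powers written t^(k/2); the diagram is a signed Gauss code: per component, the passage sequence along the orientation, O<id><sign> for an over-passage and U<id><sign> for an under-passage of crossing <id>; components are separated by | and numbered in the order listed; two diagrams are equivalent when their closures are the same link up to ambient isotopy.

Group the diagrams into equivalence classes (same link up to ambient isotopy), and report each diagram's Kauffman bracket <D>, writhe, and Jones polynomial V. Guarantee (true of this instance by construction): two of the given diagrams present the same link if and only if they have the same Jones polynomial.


grouping into links: {D1, D4} | {D2} | {D3}
V(D1) = t^-1 - 1 + 2t - 2t^2 + 2t^3 - 2t^4 + t^5  (w +2, c 14, <D> = A^-14 - 2A^-10 + 2A^-6 - 2A^-2 + 2A^2 - A^6 + A^10)
D2 (bracket A^-8 + 1 - A^4; 12 crossings at w = -4): V = -t^-4 + t^-3 + t^-1
D3 (bracket A^-10 - A^-6 + 2A^-2 - 2A^2 + 2A^6 - 2A^10 + A^14; 12 crossings at w = -2): V = t^-5 - 2t^-4 + 2t^-3 - 2t^-2 + 2t^-1 - 1 + t
D4 (bracket A^-8 - 2A^-4 + 2 - 2A^4 + 2A^8 - A^12 + A^16; 12 crossings at w = +4): V = t^-1 - 1 + 2t - 2t^2 + 2t^3 - 2t^4 + t^5
key observation: 3 classes among 4 diagrams; unequal V(t) rules out equality


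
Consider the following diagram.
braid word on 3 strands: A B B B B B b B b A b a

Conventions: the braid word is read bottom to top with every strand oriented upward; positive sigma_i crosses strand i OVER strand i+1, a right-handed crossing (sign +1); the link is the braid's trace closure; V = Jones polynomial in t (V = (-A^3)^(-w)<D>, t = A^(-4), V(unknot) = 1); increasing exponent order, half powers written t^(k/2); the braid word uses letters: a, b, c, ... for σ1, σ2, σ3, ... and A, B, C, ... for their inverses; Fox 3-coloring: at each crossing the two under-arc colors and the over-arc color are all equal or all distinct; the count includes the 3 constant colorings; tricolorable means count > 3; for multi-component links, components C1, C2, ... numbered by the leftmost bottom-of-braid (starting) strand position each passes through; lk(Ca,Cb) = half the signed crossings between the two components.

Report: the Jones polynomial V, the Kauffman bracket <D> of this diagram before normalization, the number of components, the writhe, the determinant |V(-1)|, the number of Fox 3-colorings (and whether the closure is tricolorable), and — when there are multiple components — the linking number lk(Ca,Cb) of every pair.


V = -t^-4 + t^-3 + t^-1
<D> = A^-8 + 1 - A^4 (w = -4)
1 component over 12 crossings, w = -4
9 Fox colorings among 3^12, |V(-1)| = 3: tricolorable
why: inverse pairs cancel, leaving σ1⁻¹ σ2⁻¹ σ2⁻¹ σ2⁻¹ σ2⁻¹ σ1⁻¹ σ2 σ1


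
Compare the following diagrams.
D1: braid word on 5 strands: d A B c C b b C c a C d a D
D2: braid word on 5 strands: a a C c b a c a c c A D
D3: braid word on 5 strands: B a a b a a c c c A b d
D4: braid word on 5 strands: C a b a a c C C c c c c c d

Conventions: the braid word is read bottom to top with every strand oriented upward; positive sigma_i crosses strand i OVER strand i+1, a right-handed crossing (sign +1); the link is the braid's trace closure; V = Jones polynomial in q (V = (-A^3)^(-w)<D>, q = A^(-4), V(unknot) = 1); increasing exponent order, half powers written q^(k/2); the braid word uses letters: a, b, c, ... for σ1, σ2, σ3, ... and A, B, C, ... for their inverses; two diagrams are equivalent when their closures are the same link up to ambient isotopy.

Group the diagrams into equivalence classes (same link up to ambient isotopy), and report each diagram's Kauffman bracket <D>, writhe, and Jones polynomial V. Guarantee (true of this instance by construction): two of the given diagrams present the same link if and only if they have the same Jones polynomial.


classes: {D1} | {D2, D3, D4}
V(D1) = 1  [14 crossings, <D> = A^6, w = +2]
D2 (bracket A^-14 - 2A^-10 + A^-6 - 2A^-2 + 2A^2 + A^10; 12 crossings at w = +6): V = q^2 + 2q^4 - 2q^5 + q^6 - 2q^7 + q^8
V(D3) = q^2 + 2q^4 - 2q^5 + q^6 - 2q^7 + q^8  [12 crossings, <D> = A^-8 - 2A^-4 + 1 - 2A^4 + 2A^8 + A^16, w = +8]
V(D4) = q^2 + 2q^4 - 2q^5 + q^6 - 2q^7 + q^8  [14 crossings, <D> = A^-8 - 2A^-4 + 1 - 2A^4 + 2A^8 + A^16, w = +8]
note: V(q) takes 2 values over 4 diagrams, fixing the grouping


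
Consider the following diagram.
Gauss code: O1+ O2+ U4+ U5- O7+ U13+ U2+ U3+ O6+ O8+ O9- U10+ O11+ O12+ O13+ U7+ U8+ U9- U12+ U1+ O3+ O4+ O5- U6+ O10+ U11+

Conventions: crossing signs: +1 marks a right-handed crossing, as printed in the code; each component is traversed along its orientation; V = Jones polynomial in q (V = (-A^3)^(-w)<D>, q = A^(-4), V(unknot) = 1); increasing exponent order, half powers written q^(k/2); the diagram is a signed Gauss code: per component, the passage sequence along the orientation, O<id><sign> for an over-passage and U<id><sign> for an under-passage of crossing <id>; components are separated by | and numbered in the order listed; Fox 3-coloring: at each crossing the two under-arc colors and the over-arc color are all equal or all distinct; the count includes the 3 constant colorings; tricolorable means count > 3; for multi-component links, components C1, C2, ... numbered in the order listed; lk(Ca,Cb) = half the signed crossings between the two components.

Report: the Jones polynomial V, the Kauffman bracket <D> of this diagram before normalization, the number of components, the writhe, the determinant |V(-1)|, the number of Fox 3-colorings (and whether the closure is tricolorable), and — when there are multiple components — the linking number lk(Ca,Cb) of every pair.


V = q^3 + q^5 - q^6 + q^7 - q^8 + q^9 - q^10
<D> = A^-13 - A^-9 + A^-5 - A^-1 + A^3 - A^7 - A^15 (w = +9)
1 component over 13 crossings, w = +9
3 Fox colorings among 3^13, |V(-1)| = 7: not tricolorable
why: det 7 = |V(-1)|; not divisible by 3, so not tricolorable


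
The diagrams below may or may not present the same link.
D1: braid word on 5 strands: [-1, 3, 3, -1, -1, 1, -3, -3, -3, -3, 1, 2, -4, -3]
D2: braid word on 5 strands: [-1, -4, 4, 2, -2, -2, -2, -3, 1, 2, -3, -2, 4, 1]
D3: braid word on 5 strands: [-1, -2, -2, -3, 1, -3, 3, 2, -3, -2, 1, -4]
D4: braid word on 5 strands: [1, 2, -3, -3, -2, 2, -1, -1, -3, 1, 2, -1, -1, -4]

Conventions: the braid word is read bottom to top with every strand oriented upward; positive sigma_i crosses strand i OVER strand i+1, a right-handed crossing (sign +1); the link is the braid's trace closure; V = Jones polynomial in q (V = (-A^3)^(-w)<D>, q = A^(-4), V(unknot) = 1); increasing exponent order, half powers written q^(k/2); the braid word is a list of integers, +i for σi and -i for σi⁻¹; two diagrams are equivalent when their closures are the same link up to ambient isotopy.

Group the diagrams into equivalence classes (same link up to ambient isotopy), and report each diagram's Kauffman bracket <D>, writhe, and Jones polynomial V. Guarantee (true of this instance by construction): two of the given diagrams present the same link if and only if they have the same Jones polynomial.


equivalence classes: {D1} | {D2, D3} | {D4}
D1 (bracket A^-8 + 1 - A^4; 14 crossings at w = -4): V = -q^-4 + q^-3 + q^-1
V(D2) = -q^-6 + q^-5 - q^-4 + 2q^-3 - q^-2 + q^-1  [14 crossings, <D> = A^-2 - A^2 + 2A^6 - A^10 + A^14 - A^18, w = -2]
V(D3) = -q^-6 + q^-5 - q^-4 + 2q^-3 - q^-2 + q^-1  [12 crossings, <D> = A^-8 - A^-4 + 2 - A^4 + A^8 - A^12, w = -4]
D4 (bracket A^-16 - A^-12 + 2A^-8 - 3A^-4 + 3 - 2A^4 + 2A^8 - A^12; 14 crossings at w = -4): V = -q^-6 + 2q^-5 - 2q^-4 + 3q^-3 - 3q^-2 + 2q^-1 - 1 + q
observation: comparing 4 Jones polynomials yields 3 groups


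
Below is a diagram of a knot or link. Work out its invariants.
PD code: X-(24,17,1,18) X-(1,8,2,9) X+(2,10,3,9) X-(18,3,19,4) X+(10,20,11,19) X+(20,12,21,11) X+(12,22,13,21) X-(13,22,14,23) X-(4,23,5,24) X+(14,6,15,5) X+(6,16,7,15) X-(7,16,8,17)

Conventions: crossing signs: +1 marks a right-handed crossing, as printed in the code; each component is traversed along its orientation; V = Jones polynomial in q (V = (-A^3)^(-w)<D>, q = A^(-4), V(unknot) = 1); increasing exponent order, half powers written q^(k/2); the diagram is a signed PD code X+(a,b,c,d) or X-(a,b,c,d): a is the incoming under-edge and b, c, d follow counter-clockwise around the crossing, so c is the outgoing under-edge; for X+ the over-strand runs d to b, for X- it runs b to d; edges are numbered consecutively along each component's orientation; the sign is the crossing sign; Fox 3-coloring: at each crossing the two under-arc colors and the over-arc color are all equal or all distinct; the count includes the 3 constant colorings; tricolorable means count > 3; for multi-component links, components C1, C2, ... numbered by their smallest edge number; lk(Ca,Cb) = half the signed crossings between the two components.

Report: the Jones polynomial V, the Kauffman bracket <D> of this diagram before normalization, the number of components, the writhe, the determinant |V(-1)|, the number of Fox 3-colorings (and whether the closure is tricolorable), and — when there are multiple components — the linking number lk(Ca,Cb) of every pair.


Jones polynomial: V(q) = -q^-3 + 2q^-2 - 2q^-1 + 3 - 2q + 2q^2 - q^3
<D> = -A^-12 + 2A^-8 - 2A^-4 + 3 - 2A^4 + 2A^8 - A^12; writhe 0
components 1, writhe 0 (12 crossings)
3-colorings: 3 of 3^12, det 13 — not tricolorable
note: V is palindromic (span 6, det 13): q -> 1/q fixes it; necessary, not sufficient, for amphichirality


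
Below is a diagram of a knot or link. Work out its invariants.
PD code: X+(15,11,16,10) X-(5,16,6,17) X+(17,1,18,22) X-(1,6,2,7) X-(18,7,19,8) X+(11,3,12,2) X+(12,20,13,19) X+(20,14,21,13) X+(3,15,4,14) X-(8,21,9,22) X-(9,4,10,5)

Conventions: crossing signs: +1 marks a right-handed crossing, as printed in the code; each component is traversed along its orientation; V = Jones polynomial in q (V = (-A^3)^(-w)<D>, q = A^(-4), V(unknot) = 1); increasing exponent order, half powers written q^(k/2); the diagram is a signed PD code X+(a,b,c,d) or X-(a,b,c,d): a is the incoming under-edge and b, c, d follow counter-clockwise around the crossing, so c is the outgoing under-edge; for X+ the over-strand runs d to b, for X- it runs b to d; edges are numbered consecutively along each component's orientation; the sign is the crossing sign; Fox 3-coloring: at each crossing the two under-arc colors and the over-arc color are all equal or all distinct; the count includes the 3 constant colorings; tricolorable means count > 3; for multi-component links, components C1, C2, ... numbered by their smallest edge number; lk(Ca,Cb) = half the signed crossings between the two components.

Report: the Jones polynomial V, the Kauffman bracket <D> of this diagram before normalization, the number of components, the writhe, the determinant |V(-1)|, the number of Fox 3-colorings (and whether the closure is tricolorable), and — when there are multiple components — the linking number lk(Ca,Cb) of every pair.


V(q) = -q^-4 + 2q^-3 - 2q^-2 + 2q^-1 - 1 + q + q^4 - q^5
bracket: A^-17 - A^-13 - A^-1 + A^3 - 2A^7 + 2A^11 - 2A^15 + A^19, w = +1
1 component, writhe +1, over 11 crossings
det 7, colorings 3 of 3^11 — not tricolorable
observation: |V(-1)| = 7: so not tricolorable, since 3 does not divide 7


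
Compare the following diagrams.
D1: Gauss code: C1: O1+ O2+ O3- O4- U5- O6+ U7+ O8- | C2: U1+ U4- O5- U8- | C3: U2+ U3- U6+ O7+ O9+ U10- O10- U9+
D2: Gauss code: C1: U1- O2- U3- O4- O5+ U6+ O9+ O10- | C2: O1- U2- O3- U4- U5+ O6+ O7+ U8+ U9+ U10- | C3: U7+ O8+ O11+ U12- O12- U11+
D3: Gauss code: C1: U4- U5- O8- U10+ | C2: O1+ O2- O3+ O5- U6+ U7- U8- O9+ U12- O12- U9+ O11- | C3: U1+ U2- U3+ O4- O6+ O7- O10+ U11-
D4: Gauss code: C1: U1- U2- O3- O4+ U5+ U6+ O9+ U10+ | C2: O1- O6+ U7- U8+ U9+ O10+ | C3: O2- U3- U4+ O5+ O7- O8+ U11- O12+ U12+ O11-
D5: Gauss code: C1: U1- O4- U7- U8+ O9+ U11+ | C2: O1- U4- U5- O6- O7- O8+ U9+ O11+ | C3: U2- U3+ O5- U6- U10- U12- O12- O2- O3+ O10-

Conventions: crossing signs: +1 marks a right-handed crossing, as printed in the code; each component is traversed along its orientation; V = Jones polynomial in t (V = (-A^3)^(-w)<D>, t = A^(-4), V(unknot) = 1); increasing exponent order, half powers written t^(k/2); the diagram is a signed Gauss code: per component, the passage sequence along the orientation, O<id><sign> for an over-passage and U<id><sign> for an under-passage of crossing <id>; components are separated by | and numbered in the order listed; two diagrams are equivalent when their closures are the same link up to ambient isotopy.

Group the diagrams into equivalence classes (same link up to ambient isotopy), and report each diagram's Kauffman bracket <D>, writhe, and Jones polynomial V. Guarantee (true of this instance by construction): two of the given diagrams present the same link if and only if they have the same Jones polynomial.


equivalence classes: {D1, D2} | {D3, D5} | {D4}
D1 (bracket A^-8 + 2 + A^8; 10 crossings at w = 0): V = t^-2 + 2 + t^2
V(D2) = t^-2 + 2 + t^2  (w 0, c 12, <D> = A^-8 + 2 + A^8)
V(D3) = t^-3 + t^-2 + t^-1 + 1  [12 crossings, <D> = A^-6 + A^-2 + A^2 + A^6, w = -2]
V(D4) = 1 + t + t^2 + t^3  [12 crossings, <D> = A^-6 + A^-2 + A^2 + A^6, w = +2]
D5 (bracket A^-12 + A^-8 + A^-4 + 1; 12 crossings at w = -4): V = t^-3 + t^-2 + t^-1 + 1
key observation: comparing 5 Jones polynomials yields 3 groups
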